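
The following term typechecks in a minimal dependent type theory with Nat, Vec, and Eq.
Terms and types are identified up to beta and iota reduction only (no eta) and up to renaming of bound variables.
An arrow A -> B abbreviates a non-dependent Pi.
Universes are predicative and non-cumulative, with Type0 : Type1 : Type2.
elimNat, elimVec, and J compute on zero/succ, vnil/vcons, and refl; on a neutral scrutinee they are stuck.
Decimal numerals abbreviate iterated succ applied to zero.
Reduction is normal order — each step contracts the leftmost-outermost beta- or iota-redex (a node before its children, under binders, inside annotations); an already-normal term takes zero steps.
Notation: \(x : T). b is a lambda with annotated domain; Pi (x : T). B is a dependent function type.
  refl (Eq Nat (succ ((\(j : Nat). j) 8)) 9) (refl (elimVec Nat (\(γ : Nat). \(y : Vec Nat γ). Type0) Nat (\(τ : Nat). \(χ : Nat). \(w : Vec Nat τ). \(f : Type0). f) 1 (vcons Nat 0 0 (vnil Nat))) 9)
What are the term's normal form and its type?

reduced normal form:
  refl (Eq Nat 9 9) (refl Nat 9)
the term's type:
  Eq (Eq Nat 9 9) (refl Nat 9) (refl Nat 9)


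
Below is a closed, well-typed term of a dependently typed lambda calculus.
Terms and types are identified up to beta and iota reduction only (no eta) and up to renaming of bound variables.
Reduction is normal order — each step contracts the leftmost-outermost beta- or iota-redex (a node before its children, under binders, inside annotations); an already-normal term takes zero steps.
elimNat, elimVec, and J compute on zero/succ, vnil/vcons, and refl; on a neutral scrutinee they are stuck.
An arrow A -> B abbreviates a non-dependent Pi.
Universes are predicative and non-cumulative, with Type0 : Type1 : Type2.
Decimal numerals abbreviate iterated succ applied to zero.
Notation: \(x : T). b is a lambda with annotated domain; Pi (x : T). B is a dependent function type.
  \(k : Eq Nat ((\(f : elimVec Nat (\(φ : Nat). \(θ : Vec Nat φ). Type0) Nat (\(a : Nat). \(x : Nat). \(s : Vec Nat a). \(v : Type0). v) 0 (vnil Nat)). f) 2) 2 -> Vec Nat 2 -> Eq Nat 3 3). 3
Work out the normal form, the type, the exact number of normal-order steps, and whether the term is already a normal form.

normal form:
  \(k : Eq Nat 2 2 -> Vec Nat 2 -> Eq Nat 3 3). 3
the term's type:
  (Eq Nat 2 2 -> Vec Nat 2 -> Eq Nat 3 3) -> Nat
reduction steps (normal order): 1
term was already normal: no
first contracted redex: a beta-redex


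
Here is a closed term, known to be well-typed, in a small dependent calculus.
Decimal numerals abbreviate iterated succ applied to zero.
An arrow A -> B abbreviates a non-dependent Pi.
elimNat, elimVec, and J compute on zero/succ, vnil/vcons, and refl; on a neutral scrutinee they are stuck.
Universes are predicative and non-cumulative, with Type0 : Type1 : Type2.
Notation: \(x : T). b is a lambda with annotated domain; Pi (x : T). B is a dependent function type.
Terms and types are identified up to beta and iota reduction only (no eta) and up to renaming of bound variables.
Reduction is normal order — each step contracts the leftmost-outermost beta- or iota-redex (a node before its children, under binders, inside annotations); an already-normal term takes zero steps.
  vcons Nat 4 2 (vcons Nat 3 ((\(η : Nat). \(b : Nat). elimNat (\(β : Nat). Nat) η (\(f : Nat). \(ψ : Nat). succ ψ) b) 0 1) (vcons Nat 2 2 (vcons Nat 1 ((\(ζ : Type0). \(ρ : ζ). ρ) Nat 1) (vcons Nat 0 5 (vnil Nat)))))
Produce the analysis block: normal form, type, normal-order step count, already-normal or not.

resulting normal form:
  vcons Nat 4 2 (vcons Nat 3 1 (vcons Nat 2 2 (vcons Nat 1 1 (vcons Nat 0 5 (vnil Nat)))))
inferred type:
  Vec Nat 5
normal-order step count: 8
already normal: no
first redex: a beta-redex


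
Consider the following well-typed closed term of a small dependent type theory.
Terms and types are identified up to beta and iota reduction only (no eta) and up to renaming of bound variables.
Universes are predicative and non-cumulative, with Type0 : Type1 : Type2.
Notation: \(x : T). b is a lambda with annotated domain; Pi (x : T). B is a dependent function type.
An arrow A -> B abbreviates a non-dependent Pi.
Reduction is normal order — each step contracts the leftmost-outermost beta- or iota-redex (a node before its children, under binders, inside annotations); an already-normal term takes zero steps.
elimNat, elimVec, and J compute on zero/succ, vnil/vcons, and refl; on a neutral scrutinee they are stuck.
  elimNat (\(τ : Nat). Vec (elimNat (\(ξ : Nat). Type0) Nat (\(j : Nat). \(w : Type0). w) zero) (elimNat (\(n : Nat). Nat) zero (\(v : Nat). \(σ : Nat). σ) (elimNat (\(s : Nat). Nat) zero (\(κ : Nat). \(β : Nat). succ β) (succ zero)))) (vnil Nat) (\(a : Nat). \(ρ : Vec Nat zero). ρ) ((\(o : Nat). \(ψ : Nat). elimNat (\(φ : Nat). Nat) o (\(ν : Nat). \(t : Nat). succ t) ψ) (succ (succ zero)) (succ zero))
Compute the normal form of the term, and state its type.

resulting normal form:
  vnil Nat
the term's type:
  Vec Nat zero
observation: the first redex contracted is an elimNat iota-redex; the normal form is reached in 25 normal-order steps.


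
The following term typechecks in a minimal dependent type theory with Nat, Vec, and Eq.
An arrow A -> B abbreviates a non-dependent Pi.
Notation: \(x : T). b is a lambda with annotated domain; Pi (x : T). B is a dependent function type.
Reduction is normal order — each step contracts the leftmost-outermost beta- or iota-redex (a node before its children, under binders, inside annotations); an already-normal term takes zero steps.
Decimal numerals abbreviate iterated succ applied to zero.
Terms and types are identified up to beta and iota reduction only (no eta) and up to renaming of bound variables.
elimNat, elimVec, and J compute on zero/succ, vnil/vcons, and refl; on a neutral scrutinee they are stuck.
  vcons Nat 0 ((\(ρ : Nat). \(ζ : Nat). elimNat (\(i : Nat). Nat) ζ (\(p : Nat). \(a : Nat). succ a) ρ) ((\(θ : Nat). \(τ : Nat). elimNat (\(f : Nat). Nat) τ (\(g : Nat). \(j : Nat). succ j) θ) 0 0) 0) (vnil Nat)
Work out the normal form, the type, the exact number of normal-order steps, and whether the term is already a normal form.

resulting normal form:
  vcons Nat 0 0 (vnil Nat)
type:
  Vec Nat 1
reduction steps (normal order): 6
term was already normal: no
first contracted redex: a beta-redex


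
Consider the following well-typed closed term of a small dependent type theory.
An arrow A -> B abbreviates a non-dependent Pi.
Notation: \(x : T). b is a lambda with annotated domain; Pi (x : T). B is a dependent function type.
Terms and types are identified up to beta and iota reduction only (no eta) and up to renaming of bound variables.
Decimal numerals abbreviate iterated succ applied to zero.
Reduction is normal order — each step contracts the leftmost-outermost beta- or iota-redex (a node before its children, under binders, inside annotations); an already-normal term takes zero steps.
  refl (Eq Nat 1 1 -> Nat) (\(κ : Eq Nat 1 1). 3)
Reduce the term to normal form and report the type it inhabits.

reduced normal form:
  refl (Eq Nat 1 1 -> Nat) (\(κ : Eq Nat 1 1). 3)
the term's type:
  Eq (Eq Nat 1 1 -> Nat) (\(κ : Eq Nat 1 1). 3) (\(ε : Eq Nat 1 1). 3)


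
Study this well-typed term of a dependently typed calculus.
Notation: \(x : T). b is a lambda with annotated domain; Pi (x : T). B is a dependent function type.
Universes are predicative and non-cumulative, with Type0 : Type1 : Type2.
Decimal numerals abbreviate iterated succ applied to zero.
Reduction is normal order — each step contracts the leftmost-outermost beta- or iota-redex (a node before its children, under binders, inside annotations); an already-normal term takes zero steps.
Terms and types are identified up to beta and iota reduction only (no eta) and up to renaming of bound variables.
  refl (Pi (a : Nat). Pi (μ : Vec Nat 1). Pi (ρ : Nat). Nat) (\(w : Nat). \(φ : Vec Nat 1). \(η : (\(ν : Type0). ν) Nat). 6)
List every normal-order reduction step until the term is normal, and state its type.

reduction (normal order):
  refl (Pi (a : Nat). Pi (μ : Vec Nat 1). Pi (ρ : Nat). Nat) (\(w : Nat). \(φ : Vec Nat 1). \(η : (\(ν : Type0). ν) Nat). 6)
  ~> refl (Pi (a : Nat). Pi (μ : Vec Nat 1). Pi (ρ : Nat). Nat) (\(w : Nat). \(φ : Vec Nat 1). \(η : Nat). 6)
the term's type:
  Eq (Pi (a : Nat). Pi (μ : Vec Nat 1). Pi (ρ : Nat). Nat) (\(w : Nat). \(φ : Vec Nat 1). \(η : Nat). 6) (\(ν : Nat). \(l : Vec Nat 1). \(ψ : Nat). 6)


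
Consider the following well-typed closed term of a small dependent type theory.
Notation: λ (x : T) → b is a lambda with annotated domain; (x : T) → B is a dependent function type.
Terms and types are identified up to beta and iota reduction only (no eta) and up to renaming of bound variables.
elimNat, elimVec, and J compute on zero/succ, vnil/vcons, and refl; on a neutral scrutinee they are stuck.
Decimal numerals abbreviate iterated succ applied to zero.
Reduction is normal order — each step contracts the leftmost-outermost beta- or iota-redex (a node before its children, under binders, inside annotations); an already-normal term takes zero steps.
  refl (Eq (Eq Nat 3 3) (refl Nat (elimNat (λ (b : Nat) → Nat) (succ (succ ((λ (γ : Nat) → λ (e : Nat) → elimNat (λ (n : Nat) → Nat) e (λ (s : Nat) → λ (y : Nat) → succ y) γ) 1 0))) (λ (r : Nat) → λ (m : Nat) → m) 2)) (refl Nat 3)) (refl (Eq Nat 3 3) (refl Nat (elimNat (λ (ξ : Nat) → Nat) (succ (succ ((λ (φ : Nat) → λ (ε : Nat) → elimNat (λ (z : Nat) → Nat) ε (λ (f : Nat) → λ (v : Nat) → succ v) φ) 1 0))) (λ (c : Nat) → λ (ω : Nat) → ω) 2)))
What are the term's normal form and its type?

reduced normal form:
  refl (Eq (Eq Nat 3 3) (refl Nat 3) (refl Nat 3)) (refl (Eq Nat 3 3) (refl Nat 3))
type:
  Eq (Eq (Eq Nat 3 3) (refl Nat 3) (refl Nat 3)) (refl (Eq Nat 3 3) (refl Nat 3)) (refl (Eq Nat 3 3) (refl Nat 3))
observation: the term reaches its normal form after 26 normal-order steps.


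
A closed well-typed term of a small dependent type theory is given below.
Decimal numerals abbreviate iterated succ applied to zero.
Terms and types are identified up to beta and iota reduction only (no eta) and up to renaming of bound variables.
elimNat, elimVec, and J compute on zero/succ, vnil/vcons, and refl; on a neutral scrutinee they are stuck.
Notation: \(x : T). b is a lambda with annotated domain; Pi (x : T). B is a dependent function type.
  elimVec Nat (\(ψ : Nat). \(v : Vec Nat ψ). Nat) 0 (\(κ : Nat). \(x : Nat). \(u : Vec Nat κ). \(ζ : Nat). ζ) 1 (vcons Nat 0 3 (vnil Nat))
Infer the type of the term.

type:
  Nat


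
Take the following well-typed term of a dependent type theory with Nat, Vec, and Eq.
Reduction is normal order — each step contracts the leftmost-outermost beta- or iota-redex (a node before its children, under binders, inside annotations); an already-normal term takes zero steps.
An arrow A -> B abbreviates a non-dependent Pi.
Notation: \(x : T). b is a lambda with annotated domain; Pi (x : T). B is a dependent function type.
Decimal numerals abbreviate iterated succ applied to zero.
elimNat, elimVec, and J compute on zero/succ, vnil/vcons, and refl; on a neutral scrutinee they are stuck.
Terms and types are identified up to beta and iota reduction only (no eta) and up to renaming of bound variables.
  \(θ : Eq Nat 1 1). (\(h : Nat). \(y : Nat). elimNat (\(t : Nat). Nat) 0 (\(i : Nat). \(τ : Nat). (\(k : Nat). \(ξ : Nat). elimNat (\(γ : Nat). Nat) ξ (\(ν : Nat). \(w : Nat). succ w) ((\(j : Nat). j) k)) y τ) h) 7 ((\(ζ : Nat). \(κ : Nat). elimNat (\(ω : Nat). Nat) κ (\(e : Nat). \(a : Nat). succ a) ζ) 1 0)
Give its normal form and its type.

reduced normal form:
  \(θ : Eq Nat 1 1). 7
the term's type:
  Eq Nat 1 1 -> Nat


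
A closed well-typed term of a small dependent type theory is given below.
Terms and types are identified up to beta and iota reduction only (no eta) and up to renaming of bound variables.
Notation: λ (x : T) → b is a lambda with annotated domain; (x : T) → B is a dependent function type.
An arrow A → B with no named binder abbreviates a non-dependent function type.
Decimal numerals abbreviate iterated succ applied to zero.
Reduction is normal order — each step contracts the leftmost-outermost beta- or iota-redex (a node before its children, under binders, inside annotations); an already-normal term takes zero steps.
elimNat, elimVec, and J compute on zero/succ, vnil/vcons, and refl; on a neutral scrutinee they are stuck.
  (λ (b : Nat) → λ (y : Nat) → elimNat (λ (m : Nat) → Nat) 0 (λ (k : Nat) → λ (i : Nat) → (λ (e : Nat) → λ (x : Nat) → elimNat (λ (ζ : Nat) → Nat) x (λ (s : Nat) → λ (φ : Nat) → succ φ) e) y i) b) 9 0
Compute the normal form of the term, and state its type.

reduced normal form:
  0
type:
  Nat


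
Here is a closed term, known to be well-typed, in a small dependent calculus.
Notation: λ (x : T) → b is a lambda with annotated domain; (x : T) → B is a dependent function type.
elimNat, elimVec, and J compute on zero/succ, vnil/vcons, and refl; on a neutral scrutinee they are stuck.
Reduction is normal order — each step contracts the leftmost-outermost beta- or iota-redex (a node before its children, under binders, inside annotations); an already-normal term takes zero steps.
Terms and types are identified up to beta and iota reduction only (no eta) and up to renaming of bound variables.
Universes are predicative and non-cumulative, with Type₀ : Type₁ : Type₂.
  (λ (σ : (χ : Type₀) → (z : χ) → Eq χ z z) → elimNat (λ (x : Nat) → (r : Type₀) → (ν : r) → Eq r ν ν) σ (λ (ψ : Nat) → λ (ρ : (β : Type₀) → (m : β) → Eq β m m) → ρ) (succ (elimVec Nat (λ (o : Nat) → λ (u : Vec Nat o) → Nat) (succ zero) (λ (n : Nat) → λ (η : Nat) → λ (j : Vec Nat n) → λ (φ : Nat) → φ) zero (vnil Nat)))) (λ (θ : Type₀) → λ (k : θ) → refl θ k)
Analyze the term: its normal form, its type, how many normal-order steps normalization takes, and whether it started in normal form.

resulting normal form:
  λ (σ : Type₀) → λ (χ : σ) → refl σ χ
the term's type:
  (σ : Type₀) → (χ : σ) → Eq σ χ χ
normal-order step count: 9
term was already normal: no
first redex: a beta-redex


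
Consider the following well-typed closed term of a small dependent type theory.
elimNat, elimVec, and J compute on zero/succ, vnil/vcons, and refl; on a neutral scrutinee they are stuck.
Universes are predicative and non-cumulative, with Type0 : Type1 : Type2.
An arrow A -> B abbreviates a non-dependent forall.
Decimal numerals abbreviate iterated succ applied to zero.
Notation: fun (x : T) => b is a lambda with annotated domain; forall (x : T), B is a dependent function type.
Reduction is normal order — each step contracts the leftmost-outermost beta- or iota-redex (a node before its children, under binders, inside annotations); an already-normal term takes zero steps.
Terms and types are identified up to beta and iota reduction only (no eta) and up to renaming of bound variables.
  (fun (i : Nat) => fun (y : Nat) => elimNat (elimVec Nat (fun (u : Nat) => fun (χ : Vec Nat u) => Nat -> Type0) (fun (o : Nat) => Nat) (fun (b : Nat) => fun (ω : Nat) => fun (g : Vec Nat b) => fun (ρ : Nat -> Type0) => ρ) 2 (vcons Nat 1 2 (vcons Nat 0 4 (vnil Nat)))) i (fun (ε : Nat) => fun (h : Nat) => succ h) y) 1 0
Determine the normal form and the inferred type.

resulting normal form:
  1
inferred type:
  Nat
observation: the leftmost-outermost redex is a beta-redex, and normalization takes 3 steps.


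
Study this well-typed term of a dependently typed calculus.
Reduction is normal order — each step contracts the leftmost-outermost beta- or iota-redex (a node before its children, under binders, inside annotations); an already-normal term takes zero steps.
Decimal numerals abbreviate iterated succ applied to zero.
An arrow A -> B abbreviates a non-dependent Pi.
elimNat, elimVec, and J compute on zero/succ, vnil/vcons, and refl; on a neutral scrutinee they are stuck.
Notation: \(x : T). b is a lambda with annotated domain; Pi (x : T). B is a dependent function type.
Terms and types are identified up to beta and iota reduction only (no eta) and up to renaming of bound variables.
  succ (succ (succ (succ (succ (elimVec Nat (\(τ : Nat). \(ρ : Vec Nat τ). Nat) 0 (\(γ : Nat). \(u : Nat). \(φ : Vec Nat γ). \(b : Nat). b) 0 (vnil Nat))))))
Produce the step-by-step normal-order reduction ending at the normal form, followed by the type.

reduction (normal order):
  succ (succ (succ (succ (succ (elimVec Nat (\(τ : Nat). \(ρ : Vec Nat τ). Nat) 0 (\(γ : Nat). \(u : Nat). \(φ : Vec Nat γ). \(b : Nat). b) 0 (vnil Nat))))))
  ~> 5
the term's type:
  Nat


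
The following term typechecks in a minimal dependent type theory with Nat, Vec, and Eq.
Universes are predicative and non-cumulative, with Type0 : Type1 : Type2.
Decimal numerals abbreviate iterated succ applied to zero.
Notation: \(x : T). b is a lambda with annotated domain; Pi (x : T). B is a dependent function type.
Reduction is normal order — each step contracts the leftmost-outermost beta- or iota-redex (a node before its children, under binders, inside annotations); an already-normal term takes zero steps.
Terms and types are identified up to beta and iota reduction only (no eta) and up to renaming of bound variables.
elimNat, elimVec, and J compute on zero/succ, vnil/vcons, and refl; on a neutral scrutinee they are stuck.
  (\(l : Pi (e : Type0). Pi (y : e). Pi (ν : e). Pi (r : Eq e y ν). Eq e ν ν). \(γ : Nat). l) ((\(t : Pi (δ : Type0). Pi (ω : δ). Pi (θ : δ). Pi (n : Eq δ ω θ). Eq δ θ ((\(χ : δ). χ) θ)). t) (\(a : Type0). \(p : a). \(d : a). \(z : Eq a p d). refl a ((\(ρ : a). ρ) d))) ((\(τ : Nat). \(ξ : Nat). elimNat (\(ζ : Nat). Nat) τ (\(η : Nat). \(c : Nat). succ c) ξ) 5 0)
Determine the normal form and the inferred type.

normal form:
  \(l : Type0). \(e : l). \(y : l). \(ν : Eq l e y). refl l y
type:
  Pi (l : Type0). Pi (e : l). Pi (y : l). Pi (ν : Eq l e y). Eq l y y
observation: reduction starts at a beta-redex, and 4 normal-order steps reach the normal form.


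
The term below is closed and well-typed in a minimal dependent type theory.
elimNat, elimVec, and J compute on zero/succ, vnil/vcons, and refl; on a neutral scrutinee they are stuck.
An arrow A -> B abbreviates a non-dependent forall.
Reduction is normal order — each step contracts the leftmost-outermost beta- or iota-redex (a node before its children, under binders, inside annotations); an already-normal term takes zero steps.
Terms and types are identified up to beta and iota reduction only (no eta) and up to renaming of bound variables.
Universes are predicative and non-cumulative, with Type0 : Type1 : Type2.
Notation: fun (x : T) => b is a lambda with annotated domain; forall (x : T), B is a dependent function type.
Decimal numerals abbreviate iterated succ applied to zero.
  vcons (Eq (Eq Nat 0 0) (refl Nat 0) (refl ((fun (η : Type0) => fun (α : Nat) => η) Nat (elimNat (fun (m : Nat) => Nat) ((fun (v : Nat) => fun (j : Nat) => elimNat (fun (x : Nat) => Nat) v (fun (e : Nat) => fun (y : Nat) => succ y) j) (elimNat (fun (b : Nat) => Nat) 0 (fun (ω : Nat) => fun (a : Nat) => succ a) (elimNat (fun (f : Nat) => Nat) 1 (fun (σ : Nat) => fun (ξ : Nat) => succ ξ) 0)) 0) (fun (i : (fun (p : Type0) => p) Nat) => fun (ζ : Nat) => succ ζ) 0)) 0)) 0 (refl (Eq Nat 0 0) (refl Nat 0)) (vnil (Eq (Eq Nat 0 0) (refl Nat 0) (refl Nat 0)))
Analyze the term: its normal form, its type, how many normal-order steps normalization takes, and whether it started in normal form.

reduced normal form:
  vcons (Eq (Eq Nat 0 0) (refl Nat 0) (refl Nat 0)) 0 (refl (Eq Nat 0 0) (refl Nat 0)) (vnil (Eq (Eq Nat 0 0) (refl Nat 0) (refl Nat 0)))
the term's type:
  Vec (Eq (Eq Nat 0 0) (refl Nat 0) (refl Nat 0)) 1
reduction steps (normal order): 2
term was already normal: no
first contracted redex: a beta-redex


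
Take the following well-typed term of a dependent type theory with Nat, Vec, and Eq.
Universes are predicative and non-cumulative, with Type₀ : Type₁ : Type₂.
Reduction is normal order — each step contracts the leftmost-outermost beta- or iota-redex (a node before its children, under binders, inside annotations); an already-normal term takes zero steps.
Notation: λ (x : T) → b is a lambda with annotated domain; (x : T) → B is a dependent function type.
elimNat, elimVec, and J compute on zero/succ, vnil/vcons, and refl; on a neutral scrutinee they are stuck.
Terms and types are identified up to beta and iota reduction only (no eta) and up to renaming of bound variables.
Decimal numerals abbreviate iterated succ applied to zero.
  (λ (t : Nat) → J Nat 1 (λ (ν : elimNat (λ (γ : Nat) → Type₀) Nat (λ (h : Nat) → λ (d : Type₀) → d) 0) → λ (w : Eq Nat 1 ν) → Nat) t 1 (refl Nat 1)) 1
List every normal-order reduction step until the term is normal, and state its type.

normal-order reduction sequence:
  (λ (t : Nat) → J Nat 1 (λ (ν : elimNat (λ (γ : Nat) → Type₀) Nat (λ (h : Nat) → λ (d : Type₀) → d) 0) → λ (w : Eq Nat 1 ν) → Nat) t 1 (refl Nat 1)) 1
  ~> J Nat 1 (λ (t : elimNat (λ (ν : Nat) → Type₀) Nat (λ (γ : Nat) → λ (h : Type₀) → h) 0) → λ (d : Eq Nat 1 t) → Nat) 1 1 (refl Nat 1)
  ~> 1
the term's type:
  Nat


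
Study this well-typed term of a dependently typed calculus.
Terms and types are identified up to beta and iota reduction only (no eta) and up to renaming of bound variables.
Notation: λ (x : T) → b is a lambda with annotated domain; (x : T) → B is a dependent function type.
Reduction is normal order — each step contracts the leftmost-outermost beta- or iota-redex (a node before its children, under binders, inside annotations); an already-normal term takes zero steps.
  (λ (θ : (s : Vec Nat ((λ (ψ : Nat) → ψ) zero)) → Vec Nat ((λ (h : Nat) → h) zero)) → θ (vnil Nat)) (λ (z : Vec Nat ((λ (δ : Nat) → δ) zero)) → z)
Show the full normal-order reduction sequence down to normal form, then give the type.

normal-order reduction:
  (λ (θ : (s : Vec Nat ((λ (ψ : Nat) → ψ) zero)) → Vec Nat ((λ (h : Nat) → h) zero)) → θ (vnil Nat)) (λ (z : Vec Nat ((λ (δ : Nat) → δ) zero)) → z)
  ~> (λ (θ : Vec Nat ((λ (s : Nat) → s) zero)) → θ) (vnil Nat)
  ~> vnil Nat
type:
  Vec Nat zero


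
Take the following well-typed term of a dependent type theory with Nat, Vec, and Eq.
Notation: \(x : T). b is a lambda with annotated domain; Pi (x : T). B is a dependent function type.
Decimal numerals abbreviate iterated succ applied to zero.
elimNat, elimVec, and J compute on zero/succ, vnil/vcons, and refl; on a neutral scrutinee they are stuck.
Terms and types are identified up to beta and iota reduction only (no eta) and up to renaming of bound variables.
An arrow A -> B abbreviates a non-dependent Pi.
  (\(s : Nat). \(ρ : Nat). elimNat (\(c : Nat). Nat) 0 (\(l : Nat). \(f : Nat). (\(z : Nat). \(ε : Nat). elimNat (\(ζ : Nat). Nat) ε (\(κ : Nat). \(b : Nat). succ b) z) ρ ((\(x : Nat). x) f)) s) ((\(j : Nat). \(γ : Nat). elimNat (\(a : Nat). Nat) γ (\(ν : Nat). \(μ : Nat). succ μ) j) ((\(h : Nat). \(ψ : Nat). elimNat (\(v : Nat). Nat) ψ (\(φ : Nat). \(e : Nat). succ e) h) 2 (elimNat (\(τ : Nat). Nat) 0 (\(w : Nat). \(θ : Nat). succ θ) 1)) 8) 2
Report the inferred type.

inferred type:
  Nat


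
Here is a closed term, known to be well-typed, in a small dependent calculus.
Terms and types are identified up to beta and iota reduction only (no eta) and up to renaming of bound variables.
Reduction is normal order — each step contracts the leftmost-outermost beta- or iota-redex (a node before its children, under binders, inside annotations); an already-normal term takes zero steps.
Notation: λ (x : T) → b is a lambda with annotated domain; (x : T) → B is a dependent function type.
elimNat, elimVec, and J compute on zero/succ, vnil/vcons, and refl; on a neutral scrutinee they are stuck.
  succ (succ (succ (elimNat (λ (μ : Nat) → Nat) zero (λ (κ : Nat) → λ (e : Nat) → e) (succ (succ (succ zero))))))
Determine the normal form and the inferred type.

resulting normal form:
  succ (succ (succ zero))
type:
  Nat


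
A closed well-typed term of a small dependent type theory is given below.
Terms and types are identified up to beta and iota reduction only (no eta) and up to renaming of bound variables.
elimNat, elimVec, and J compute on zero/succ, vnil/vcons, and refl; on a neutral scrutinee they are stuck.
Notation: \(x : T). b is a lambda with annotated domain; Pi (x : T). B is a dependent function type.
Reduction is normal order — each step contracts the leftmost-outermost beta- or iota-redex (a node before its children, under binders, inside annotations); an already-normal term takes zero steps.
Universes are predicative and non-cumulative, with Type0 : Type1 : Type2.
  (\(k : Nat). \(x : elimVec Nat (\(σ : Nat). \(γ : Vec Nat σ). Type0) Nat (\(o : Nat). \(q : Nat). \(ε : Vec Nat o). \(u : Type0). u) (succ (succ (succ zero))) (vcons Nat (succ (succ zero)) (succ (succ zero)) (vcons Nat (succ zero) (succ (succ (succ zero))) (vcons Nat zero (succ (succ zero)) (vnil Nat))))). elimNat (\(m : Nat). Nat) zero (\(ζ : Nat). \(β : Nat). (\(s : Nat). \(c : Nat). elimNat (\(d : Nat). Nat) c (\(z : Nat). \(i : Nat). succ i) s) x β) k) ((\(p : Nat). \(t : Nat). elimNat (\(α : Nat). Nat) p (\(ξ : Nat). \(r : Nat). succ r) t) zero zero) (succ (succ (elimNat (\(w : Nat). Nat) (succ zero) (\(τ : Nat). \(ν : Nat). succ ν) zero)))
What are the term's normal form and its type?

resulting normal form:
  zero
type:
  Nat


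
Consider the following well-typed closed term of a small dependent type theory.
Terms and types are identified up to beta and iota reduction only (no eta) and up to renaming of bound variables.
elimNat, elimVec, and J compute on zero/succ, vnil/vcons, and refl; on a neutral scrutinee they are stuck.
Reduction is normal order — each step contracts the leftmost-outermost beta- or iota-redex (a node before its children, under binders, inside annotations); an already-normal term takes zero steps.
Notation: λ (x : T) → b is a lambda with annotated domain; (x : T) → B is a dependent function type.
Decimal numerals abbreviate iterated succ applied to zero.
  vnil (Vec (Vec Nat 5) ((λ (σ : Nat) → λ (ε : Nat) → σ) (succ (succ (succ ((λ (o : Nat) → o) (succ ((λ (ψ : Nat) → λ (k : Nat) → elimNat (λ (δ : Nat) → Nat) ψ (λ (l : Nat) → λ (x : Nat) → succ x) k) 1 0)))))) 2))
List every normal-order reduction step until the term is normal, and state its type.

reduction (normal order):
  vnil (Vec (Vec Nat 5) ((λ (σ : Nat) → λ (ε : Nat) → σ) (succ (succ (succ ((λ (o : Nat) → o) (succ ((λ (ψ : Nat) → λ (k : Nat) → elimNat (λ (δ : Nat) → Nat) ψ (λ (l : Nat) → λ (x : Nat) → succ x) k) 1 0)))))) 2))
  ~> vnil (Vec (Vec Nat 5) ((λ (σ : Nat) → succ (succ (succ ((λ (ε : Nat) → ε) (succ ((λ (o : Nat) → λ (ψ : Nat) → elimNat (λ (k : Nat) → Nat) o (λ (δ : Nat) → λ (l : Nat) → succ l) ψ) 1 0)))))) 2))
  ~> vnil (Vec (Vec Nat 5) (succ (succ (succ ((λ (σ : Nat) → σ) (succ ((λ (ε : Nat) → λ (o : Nat) → elimNat (λ (ψ : Nat) → Nat) ε (λ (k : Nat) → λ (δ : Nat) → succ δ) o) 1 0)))))))
  ~> vnil (Vec (Vec Nat 5) (succ (succ (succ (succ ((λ (σ : Nat) → λ (ε : Nat) → elimNat (λ (o : Nat) → Nat) σ (λ (ψ : Nat) → λ (k : Nat) → succ k) ε) 1 0))))))
  ~> vnil (Vec (Vec Nat 5) (succ (succ (succ (succ ((λ (σ : Nat) → elimNat (λ (ε : Nat) → Nat) 1 (λ (o : Nat) → λ (ψ : Nat) → succ ψ) σ) 0))))))
  ~> vnil (Vec (Vec Nat 5) (succ (succ (succ (succ (elimNat (λ (σ : Nat) → Nat) 1 (λ (ε : Nat) → λ (o : Nat) → succ o) 0))))))
  ~> vnil (Vec (Vec Nat 5) 5)
type:
  Vec (Vec (Vec Nat 5) 5) 0


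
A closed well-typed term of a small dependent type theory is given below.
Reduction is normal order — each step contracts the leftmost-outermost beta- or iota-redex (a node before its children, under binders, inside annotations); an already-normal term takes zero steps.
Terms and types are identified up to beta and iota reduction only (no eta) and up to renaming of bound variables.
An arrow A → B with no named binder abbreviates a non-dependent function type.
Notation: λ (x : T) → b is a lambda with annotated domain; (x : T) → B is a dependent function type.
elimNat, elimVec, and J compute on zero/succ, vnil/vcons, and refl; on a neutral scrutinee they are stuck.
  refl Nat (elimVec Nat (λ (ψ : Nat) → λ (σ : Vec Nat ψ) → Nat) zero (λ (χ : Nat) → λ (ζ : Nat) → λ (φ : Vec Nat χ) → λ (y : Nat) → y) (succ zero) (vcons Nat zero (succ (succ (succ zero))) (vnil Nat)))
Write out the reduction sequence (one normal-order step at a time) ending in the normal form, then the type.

normal-order reduction:
  refl Nat (elimVec Nat (λ (ψ : Nat) → λ (σ : Vec Nat ψ) → Nat) zero (λ (χ : Nat) → λ (ζ : Nat) → λ (φ : Vec Nat χ) → λ (y : Nat) → y) (succ zero) (vcons Nat zero (succ (succ (succ zero))) (vnil Nat)))
  ~> refl Nat ((λ (ψ : Nat) → λ (σ : Nat) → λ (χ : Vec Nat ψ) → λ (ζ : Nat) → ζ) zero (succ (succ (succ zero))) (vnil Nat) (elimVec Nat (λ (φ : Nat) → λ (y : Vec Nat φ) → Nat) zero (λ (t : Nat) → λ (p : Nat) → λ (k : Vec Nat t) → λ (r : Nat) → r) zero (vnil Nat)))
  ~> refl Nat ((λ (ψ : Nat) → λ (σ : Vec Nat zero) → λ (χ : Nat) → χ) (succ (succ (succ zero))) (vnil Nat) (elimVec Nat (λ (ζ : Nat) → λ (φ : Vec Nat ζ) → Nat) zero (λ (y : Nat) → λ (t : Nat) → λ (p : Vec Nat y) → λ (k : Nat) → k) zero (vnil Nat)))
  ~> refl Nat ((λ (ψ : Vec Nat zero) → λ (σ : Nat) → σ) (vnil Nat) (elimVec Nat (λ (χ : Nat) → λ (ζ : Vec Nat χ) → Nat) zero (λ (φ : Nat) → λ (y : Nat) → λ (t : Vec Nat φ) → λ (p : Nat) → p) zero (vnil Nat)))
  ~> refl Nat ((λ (ψ : Nat) → ψ) (elimVec Nat (λ (σ : Nat) → λ (χ : Vec Nat σ) → Nat) zero (λ (ζ : Nat) → λ (φ : Nat) → λ (y : Vec Nat ζ) → λ (t : Nat) → t) zero (vnil Nat)))
  ~> refl Nat (elimVec Nat (λ (ψ : Nat) → λ (σ : Vec Nat ψ) → Nat) zero (λ (χ : Nat) → λ (ζ : Nat) → λ (φ : Vec Nat χ) → λ (y : Nat) → y) zero (vnil Nat))
  ~> refl Nat zero
inferred type:
  Eq Nat zero zero


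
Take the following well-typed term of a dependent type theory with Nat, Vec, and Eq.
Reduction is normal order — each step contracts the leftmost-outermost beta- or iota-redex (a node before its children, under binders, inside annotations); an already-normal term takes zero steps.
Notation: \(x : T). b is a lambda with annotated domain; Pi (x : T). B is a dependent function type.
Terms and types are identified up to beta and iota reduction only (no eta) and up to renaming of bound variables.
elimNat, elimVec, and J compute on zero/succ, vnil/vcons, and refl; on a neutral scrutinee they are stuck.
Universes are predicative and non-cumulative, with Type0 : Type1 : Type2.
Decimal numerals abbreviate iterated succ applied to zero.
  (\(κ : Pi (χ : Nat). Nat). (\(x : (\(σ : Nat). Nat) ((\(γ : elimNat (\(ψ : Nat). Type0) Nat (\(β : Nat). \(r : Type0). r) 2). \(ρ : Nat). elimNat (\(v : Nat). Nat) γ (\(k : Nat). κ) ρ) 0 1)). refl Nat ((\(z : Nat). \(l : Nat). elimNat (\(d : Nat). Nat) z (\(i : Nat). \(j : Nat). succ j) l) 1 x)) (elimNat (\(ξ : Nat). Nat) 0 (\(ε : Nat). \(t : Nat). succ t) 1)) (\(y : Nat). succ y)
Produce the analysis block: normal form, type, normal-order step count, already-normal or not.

normal form:
  refl Nat 2
inferred type:
  Eq Nat 2 2
reduction steps (normal order): 12
started in normal form: no
first contracted redex: a beta-redex


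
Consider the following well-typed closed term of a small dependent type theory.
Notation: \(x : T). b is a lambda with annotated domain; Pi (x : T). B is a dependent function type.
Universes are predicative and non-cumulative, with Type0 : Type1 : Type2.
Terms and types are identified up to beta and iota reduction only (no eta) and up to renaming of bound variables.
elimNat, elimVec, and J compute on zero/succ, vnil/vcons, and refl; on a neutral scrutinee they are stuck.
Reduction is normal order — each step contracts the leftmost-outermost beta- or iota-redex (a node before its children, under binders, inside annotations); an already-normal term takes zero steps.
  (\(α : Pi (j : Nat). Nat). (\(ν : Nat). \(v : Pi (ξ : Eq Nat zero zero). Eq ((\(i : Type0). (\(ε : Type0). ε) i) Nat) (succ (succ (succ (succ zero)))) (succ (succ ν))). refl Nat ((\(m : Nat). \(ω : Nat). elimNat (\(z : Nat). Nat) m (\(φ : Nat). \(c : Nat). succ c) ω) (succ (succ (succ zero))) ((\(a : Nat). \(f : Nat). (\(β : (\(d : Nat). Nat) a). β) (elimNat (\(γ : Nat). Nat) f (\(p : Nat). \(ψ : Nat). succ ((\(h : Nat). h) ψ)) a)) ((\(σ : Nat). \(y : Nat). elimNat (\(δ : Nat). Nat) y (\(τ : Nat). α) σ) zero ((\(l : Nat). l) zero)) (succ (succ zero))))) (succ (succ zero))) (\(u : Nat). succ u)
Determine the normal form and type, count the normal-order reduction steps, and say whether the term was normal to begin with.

normal form:
  \(α : Pi (j : Eq Nat zero zero). Eq Nat (succ (succ (succ (succ zero)))) (succ (succ (succ (succ zero))))). refl Nat (succ (succ (succ (succ (succ zero)))))
inferred type:
  Pi (α : Pi (j : Eq Nat zero zero). Eq Nat (succ (succ (succ (succ zero)))) (succ (succ (succ (succ zero))))). Eq Nat (succ (succ (succ (succ (succ zero))))) (succ (succ (succ (succ (succ zero)))))
reduction steps (normal order): 22
started in normal form: no
first redex: a beta-redex


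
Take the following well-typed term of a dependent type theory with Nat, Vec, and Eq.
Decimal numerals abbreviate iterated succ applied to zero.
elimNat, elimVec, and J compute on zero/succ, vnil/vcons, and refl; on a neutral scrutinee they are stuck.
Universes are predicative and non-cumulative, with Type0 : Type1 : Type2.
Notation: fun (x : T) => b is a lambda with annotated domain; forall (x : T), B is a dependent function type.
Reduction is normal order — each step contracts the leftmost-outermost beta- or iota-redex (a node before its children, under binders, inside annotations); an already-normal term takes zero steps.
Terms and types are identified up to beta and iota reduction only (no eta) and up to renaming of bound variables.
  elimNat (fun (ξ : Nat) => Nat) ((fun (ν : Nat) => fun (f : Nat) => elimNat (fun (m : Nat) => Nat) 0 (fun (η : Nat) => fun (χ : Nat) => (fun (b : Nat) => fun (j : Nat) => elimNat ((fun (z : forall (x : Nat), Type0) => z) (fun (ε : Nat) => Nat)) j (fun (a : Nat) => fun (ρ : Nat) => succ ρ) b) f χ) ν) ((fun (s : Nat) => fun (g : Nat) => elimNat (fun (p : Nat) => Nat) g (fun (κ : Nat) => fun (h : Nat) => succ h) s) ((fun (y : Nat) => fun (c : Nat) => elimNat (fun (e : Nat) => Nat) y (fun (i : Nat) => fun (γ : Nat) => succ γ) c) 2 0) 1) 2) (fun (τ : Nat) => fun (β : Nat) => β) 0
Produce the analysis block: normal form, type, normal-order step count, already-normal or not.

reduced normal form:
  6
type:
  Nat
steps to reach normal form (normal order): 34
term was already normal: no
first contracted redex: an elimNat iota-redex


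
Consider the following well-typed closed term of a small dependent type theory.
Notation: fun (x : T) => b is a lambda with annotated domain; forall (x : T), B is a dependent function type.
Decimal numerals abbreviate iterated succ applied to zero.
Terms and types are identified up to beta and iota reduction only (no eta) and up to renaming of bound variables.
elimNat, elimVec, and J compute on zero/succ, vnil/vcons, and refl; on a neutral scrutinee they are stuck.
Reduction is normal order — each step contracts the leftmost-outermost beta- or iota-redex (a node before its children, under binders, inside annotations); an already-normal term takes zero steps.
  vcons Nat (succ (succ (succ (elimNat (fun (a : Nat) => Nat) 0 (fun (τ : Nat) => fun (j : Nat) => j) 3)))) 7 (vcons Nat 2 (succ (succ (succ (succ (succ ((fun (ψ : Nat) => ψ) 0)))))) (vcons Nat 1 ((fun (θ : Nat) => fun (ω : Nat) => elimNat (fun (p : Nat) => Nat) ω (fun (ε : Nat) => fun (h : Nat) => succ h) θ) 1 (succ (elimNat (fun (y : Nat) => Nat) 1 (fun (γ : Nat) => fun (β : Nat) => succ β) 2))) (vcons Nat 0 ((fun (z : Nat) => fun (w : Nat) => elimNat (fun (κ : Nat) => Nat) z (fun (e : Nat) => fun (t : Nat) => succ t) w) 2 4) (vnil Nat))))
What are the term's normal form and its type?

reduced normal form:
  vcons Nat 3 7 (vcons Nat 2 5 (vcons Nat 1 5 (vcons Nat 0 6 (vnil Nat))))
type:
  Vec Nat 4


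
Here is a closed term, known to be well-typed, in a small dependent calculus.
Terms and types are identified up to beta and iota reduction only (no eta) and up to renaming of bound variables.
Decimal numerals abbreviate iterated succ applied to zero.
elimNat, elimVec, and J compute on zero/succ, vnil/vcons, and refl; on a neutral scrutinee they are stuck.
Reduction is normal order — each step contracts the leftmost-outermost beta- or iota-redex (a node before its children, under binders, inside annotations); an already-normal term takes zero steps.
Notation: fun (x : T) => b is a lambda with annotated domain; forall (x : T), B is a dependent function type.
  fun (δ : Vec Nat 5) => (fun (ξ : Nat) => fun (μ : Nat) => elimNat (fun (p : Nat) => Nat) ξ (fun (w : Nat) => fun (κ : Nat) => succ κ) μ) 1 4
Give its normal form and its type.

resulting normal form:
  fun (δ : Vec Nat 5) => 5
type:
  forall (δ : Vec Nat 5), Nat
observation: reduction starts at a beta-redex, and 15 normal-order steps reach the normal form.


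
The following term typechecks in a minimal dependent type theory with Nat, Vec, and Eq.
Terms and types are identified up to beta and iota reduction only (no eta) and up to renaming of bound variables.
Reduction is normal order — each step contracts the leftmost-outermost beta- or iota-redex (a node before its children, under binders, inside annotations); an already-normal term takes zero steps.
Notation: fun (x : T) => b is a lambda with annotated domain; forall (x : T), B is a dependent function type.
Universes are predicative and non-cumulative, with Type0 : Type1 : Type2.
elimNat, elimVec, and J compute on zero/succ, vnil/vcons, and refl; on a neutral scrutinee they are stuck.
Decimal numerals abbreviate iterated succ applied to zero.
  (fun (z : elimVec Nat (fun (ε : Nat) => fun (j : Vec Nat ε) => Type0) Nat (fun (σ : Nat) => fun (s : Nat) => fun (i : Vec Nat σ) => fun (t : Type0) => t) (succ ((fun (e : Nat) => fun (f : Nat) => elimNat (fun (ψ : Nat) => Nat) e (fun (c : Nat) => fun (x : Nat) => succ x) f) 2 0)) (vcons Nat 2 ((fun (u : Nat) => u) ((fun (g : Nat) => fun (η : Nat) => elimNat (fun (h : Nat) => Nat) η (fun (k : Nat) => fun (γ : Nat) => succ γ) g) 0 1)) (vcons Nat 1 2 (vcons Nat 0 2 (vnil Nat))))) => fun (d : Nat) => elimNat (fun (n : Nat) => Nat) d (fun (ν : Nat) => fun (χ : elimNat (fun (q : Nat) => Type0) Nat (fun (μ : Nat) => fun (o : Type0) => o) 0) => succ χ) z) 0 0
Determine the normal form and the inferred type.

normal form:
  0
the term's type:
  Nat
observation: normalization takes exactly 3 steps under the normal-order strategy.


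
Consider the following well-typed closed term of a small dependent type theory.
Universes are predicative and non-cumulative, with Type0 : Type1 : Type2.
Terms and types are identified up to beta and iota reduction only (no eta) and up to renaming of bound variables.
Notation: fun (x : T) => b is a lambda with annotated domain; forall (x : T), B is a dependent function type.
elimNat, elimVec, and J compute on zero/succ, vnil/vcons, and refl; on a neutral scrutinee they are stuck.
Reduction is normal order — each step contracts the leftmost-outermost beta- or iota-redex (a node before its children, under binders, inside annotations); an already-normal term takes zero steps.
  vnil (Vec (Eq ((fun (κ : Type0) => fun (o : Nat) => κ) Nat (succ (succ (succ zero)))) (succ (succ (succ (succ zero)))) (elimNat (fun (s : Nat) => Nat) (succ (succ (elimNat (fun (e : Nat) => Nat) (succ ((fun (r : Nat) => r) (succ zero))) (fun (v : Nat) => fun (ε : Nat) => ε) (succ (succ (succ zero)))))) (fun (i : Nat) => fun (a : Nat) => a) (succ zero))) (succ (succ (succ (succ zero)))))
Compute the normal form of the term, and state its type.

resulting normal form:
  vnil (Vec (Eq Nat (succ (succ (succ (succ zero)))) (succ (succ (succ (succ zero))))) (succ (succ (succ (succ zero)))))
the term's type:
  Vec (Vec (Eq Nat (succ (succ (succ (succ zero)))) (succ (succ (succ (succ zero))))) (succ (succ (succ (succ zero))))) zero
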